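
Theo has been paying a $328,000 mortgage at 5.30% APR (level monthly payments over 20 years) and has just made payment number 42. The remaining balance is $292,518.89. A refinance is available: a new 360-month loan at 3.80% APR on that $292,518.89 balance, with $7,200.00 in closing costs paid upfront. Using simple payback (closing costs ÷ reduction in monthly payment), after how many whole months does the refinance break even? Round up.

9 months

Current payment = 328,000 × 5.3%/12 / (1 − (1+0.0044167)^−240) = $2,219.38.
Refinanced payment = 292,518.89 × 0.0031667 / (1 − (1+0.0031667)^−360) = $1,363.01.
Monthly savings = $2,219.38 − $1,363.01 = $856.37.
Break-even = $7,200.00 / $856.37 = 8.41 → 9 months.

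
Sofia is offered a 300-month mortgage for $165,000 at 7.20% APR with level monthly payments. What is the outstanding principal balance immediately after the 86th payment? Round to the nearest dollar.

$142,876

With monthly rate i = 7.2%/12 = 0.0060000, the balance after k of n payments is P · [(1+i)^n − (1+i)^k] / [(1+i)^n − 1].
(1+0.0060000)^300 = 6.01719680 and (1+0.0060000)^86 = 1.67273191, so the balance is 165,000 × (6.01719680 − 1.67273191) / (6.01719680 − 1) = $142,875.94.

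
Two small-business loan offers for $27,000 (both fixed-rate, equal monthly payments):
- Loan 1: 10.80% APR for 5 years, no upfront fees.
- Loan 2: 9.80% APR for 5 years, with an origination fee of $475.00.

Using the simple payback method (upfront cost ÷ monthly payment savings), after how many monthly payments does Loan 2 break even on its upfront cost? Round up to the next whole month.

Loan 1: at 10.80% the monthly rate is 0.0090000, so the payment is 27,000 × 0.0090000 / (1 − 1.0090000^−60) = $584.36.
Loan 2: at 9.80% the monthly rate is 0.0081667, so the payment is 27,000 × 0.0081667 / (1 − 1.0081667^−60) = $571.02.
Monthly savings = $584.36 − $571.02 = $13.34.
Break-even = $475.00 / $13.34 = 35.61 → 36 months.

36 months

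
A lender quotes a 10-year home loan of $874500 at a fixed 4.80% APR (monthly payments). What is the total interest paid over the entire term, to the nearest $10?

Monthly rate = 4.8%/12 = 0.0040000; payment = 874,500 × 0.0040000 / (1 − (1+0.0040000)^−120) = $9,190.18.
Total paid = 120 × $9,190.18 = $1,102,821.60; interest = $1,102,821.60 − $874,500 = $228,321.60.

$228,320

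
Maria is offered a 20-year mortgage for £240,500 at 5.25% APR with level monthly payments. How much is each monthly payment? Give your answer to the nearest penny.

£1,620.60

Monthly rate = 5.25%/12 = 0.0043750; payment = 240,500 × 0.0043750 / (1 − (1+0.0043750)^−240) = £1,620.60.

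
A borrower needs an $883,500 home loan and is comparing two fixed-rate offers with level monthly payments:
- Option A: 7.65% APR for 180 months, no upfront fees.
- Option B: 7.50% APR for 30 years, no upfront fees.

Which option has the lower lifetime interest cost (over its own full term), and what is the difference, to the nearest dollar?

Option A: monthly rate = 7.65%/12 = 0.0063750; payment = 883,500 × 0.0063750 / (1 − (1+0.0063750)^−180) = $8,265.64.
Total interest on Option A = 180 × $8,265.64 − $883,500 = $604,315.20.
Option B: at 7.50% the monthly rate is 0.0062500, so the payment is 883,500 × 0.0062500 / (1 − 1.0062500^−360) = $6,177.56.
Total interest on Option B = 360 × $6,177.56 − $883,500 = $1,340,421.60.
Option A is lower by $736,106.40.

Option A by $736,106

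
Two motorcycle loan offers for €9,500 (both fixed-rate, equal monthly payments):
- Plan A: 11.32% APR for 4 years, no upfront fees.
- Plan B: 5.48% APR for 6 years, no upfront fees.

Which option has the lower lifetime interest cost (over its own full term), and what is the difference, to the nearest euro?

Plan A: at 11.32% the monthly rate is 0.0094333, so the payment is 9,500 × 0.0094333 / (1 − 1.0094333^−48) = €247.01.
Total interest on Plan A = 48 × €247.01 − €9,500 = €2,356.48.
Plan B: at 5.48% the monthly rate is 0.0045667, so the payment is 9,500 × 0.0045667 / (1 − 1.0045667^−72) = €155.12.
Total interest on Plan B = 72 × €155.12 − €9,500 = €1,668.64.
Plan B is lower by €687.84.

Plan B by €688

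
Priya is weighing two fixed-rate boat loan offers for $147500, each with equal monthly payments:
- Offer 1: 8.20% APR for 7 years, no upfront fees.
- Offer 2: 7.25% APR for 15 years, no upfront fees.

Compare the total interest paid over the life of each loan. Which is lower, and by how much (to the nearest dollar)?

Offer 1 by $48,015

Offer 1: monthly rate = 8.2%/12 = 0.0068333; payment = 147,500 × 0.0068333 / (1 − (1+0.0068333)^−84) = $2,313.69.
Total interest on Offer 1 = 84 × $2,313.69 − $147,500 = $46,849.96.
Offer 2: at 7.25% the monthly rate is 0.0060417, so the payment is 147,500 × 0.0060417 / (1 − 1.0060417^−180) = $1,346.47.
Total interest on Offer 2 = 180 × $1,346.47 − $147,500 = $94,864.60.
Offer 1 is lower by $48,014.64.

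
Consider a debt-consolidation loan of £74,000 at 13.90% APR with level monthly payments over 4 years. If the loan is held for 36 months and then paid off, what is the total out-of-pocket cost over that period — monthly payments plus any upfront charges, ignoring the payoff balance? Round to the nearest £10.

At 13.90% the monthly rate is 0.0115833, so the payment is 74,000 × 0.0115833 / (1 − 1.0115833^−48) = £2,018.45.
Total outlay = 36 × £2,018.45 = £72,664.20.

£72,660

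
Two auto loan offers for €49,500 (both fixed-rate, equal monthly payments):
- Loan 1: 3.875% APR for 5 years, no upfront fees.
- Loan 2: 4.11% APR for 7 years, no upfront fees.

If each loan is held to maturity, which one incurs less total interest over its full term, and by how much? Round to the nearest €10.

Loan 1 by €2,520

Loan 1: monthly rate = 3.875%/12 = 0.0032292; payment = 49,500 × 0.0032292 / (1 − (1+0.0032292)^−60) = €908.83.
Total interest on Loan 1 = 60 × €908.83 − €49,500 = €5,029.80.
Loan 2: monthly rate = 4.11%/12 = 0.0034250; payment = 49,500 × 0.0034250 / (1 − (1+0.0034250)^−84) = €679.12.
Total interest on Loan 2 = 84 × €679.12 − €49,500 = €7,546.08.
Loan 1 is lower by €2,516.28.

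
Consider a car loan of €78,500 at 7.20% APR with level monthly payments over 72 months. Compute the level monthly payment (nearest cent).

At 7.20% the monthly rate is 0.0060000, so the payment is 78,500 × 0.0060000 / (1 − 1.0060000^−72) = €1,345.90.

€1,345.90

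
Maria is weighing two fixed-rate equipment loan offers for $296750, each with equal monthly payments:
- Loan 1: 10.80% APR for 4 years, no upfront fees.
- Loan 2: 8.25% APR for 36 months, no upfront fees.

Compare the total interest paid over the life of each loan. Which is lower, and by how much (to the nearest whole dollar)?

Loan 2 by $30,762

Loan 1: monthly rate = 10.8%/12 = 0.0090000; payment = 296,750 × 0.0090000 / (1 − (1+0.0090000)^−48) = $7,640.87.
Total interest on Loan 1 = 48 × $7,640.87 − $296,750 = $70,011.76.
Loan 2: at 8.25% the monthly rate is 0.0068750, so the payment is 296,750 × 0.0068750 / (1 − 1.0068750^−36) = $9,333.33.
Total interest on Loan 2 = 36 × $9,333.33 − $296,750 = $39,249.88.
Loan 2 is lower by $30,761.88.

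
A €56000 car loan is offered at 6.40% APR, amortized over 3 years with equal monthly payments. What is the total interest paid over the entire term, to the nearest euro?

Monthly rate = 6.4%/12 = 0.0053333; payment = 56,000 × 0.0053333 / (1 − (1+0.0053333)^−36) = €1,713.80.
Total paid = 36 × €1,713.80 = €61,696.80; interest = €61,696.80 − €56,000 = €5,696.80.

€5,697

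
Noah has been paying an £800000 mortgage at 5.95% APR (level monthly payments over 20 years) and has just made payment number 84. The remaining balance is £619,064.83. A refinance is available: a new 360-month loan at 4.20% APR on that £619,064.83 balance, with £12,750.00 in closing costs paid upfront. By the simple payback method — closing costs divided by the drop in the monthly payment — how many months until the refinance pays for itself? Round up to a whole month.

Current payment = 800,000 × 5.95%/12 / (1 − (1+0.0049583)^−240) = £5,708.40.
Refinanced payment = 619,064.83 × 0.0035000 / (1 − (1+0.0035000)^−360) = £3,027.33.
Monthly savings = £5,708.40 − £3,027.33 = £2,681.07.
Break-even = £12,750.00 / £2,681.07 = 4.76 → 5 months.

5 months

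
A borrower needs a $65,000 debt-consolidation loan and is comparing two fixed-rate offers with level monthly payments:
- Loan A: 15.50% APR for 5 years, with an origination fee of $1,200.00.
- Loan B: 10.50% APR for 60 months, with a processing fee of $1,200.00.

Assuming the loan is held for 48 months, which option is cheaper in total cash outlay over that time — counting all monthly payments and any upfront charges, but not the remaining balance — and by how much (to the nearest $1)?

Loan B by $7,985

Loan A: monthly rate = 15.5%/12 = 0.0129167; payment = 65,000 × 0.0129167 / (1 − (1+0.0129167)^−60) = $1,563.46.
Loan B: at 10.50% the monthly rate is 0.0087500, so the payment is 65,000 × 0.0087500 / (1 − 1.0087500^−60) = $1,397.10.
Over 48 months: Loan A costs 48 × $1,563.46 + $1,200.00 = $76,246.08; Loan B costs 48 × $1,397.10 + $1,200.00 = $68,260.80.
Loan B is cheaper by $76,246.08 − $68,260.80 = $7,985.28.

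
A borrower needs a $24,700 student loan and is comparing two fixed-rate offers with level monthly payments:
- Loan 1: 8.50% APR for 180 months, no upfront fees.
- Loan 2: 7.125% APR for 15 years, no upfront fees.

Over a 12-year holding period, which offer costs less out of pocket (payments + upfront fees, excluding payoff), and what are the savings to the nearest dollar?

Loan 1: at 8.50% the monthly rate is 0.0070833, so the payment is 24,700 × 0.0070833 / (1 − 1.0070833^−180) = $243.23.
Loan 2: at 7.125% the monthly rate is 0.0059375, so the payment is 24,700 × 0.0059375 / (1 − 1.0059375^−180) = $223.74.
Over 144 months: Loan 1 costs 144 × $243.23 = $35,025.12; Loan 2 costs 144 × $223.74 = $32,218.56.
Loan 2 is cheaper by $35,025.12 − $32,218.56 = $2,806.56.

Loan 2 by $2,807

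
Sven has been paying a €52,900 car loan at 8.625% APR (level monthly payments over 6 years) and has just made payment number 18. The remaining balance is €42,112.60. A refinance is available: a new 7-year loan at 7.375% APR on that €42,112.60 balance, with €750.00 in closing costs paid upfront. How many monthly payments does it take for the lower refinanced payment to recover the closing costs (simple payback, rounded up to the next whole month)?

3 months

Current payment = 52,900 × 8.625%/12 / (1 − (1+0.0071875)^−72) = €943.74.
Refinanced payment = 42,112.60 × 0.0061458 / (1 − (1+0.0061458)^−84) = €643.34.
Monthly savings = €943.74 − €643.34 = €300.40.
Break-even = €750.00 / €300.40 = 2.50 → 3 months.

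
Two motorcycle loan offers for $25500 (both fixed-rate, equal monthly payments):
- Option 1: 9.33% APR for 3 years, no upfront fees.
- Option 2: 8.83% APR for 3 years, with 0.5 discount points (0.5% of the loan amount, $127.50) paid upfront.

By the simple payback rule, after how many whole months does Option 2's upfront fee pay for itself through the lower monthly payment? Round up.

22 months

Option 1: monthly rate = 9.33%/12 = 0.0077750; payment = 25,500 × 0.0077750 / (1 − (1+0.0077750)^−36) = $814.82.
Option 2: monthly rate = 8.83%/12 = 0.0073583; payment = 25,500 × 0.0073583 / (1 − (1+0.0073583)^−36) = $808.88.
Monthly savings = $814.82 − $808.88 = $5.94.
Break-even = $127.50 / $5.94 = 21.46 → 22 months.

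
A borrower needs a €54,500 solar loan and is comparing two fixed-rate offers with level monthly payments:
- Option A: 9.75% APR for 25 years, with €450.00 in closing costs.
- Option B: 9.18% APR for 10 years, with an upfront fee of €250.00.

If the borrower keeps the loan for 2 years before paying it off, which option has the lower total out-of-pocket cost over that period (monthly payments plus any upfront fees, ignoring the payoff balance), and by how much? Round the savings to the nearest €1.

Option A by €4,841

Option A: at 9.75% the monthly rate is 0.0081250, so the payment is 54,500 × 0.0081250 / (1 − 1.0081250^−300) = €485.67.
Option B: monthly rate = 9.18%/12 = 0.0076500; payment = 54,500 × 0.0076500 / (1 − (1+0.0076500)^−120) = €695.70.
Over 24 months: Option A costs 24 × €485.67 + €450.00 = €12,106.08; Option B costs 24 × €695.70 + €250.00 = €16,946.80.
Option A is cheaper by €16,946.80 − €12,106.08 = €4,840.72.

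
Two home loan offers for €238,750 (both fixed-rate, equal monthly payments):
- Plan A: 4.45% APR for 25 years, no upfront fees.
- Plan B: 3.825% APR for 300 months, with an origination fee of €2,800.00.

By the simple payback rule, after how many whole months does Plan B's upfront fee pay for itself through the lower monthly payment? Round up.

Plan A: monthly rate = 4.45%/12 = 0.0037083; payment = 238,750 × 0.0037083 / (1 − (1+0.0037083)^−300) = €1,320.28.
Plan B: at 3.825% the monthly rate is 0.0031875, so the payment is 238,750 × 0.0031875 / (1 − 1.0031875^−300) = €1,237.26.
Monthly savings = €1,320.28 − €1,237.26 = €83.02.
Break-even = €2,800.00 / €83.02 = 33.73 → 34 months.

34 months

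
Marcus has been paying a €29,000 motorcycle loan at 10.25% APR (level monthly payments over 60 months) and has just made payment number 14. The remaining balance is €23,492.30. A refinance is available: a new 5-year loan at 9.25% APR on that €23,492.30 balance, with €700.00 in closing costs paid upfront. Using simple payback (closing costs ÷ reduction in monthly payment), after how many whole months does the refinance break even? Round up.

Current payment = 29,000 × 10.25%/12 / (1 − (1+0.0085417)^−60) = €619.74.
Refinanced payment = 23,492.30 × 0.0077083 / (1 − (1+0.0077083)^−60) = €490.52.
Monthly savings = €619.74 − €490.52 = €129.22.
Break-even = €700.00 / €129.22 = 5.42 → 6 months.

6 months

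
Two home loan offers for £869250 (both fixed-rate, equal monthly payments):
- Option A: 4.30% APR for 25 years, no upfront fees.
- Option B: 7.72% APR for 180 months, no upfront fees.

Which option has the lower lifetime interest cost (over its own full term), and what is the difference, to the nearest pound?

Option A by £50,051

Option A: monthly rate = 4.3%/12 = 0.0035833; payment = 869,250 × 0.0035833 / (1 − (1+0.0035833)^−300) = £4,733.43.
Total interest on Option A = 300 × £4,733.43 − £869,250 = £550,779.00.
Option B: at 7.72% the monthly rate is 0.0064333, so the payment is 869,250 × 0.0064333 / (1 − 1.0064333^−180) = £8,167.11.
Total interest on Option B = 180 × £8,167.11 − £869,250 = £600,829.80.
Option A is lower by £50,050.80.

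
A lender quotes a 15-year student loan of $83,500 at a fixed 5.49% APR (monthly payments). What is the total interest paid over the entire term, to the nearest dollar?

$39,228

At 5.49% the monthly rate is 0.0045750, so the payment is 83,500 × 0.0045750 / (1 − 1.0045750^−180) = $681.82.
Total paid = 180 × $681.82 = $122,727.60; interest = $122,727.60 − $83,500 = $39,227.60.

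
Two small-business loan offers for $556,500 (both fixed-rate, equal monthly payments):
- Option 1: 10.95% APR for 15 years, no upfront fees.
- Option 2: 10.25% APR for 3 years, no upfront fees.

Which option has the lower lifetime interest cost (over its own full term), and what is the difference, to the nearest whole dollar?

Option 1: at 10.95% the monthly rate is 0.0091250, so the payment is 556,500 × 0.0091250 / (1 − 1.0091250^−180) = $6,307.70.
Total interest on Option 1 = 180 × $6,307.70 − $556,500 = $578,886.00.
Option 2: at 10.25% the monthly rate is 0.0085417, so the payment is 556,500 × 0.0085417 / (1 − 1.0085417^−36) = $18,022.08.
Total interest on Option 2 = 36 × $18,022.08 − $556,500 = $92,294.88.
Option 2 is lower by $486,591.12.

Option 2 by $486,591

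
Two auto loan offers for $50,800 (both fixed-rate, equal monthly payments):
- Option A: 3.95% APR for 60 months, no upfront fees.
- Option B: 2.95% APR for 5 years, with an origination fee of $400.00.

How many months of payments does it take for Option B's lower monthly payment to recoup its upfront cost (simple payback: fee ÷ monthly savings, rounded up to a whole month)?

18 months

Option A: at 3.95% the monthly rate is 0.0032917, so the payment is 50,800 × 0.0032917 / (1 − 1.0032917^−60) = $934.41.
Option B: at 2.95% the monthly rate is 0.0024583, so the payment is 50,800 × 0.0024583 / (1 − 1.0024583^−60) = $911.68.
Monthly savings = $934.41 − $911.68 = $22.73.
Break-even = $400.00 / $22.73 = 17.60 → 18 months.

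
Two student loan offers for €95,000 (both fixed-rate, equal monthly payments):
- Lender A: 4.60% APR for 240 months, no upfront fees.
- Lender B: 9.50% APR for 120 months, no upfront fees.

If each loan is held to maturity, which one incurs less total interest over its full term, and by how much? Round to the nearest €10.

Lender A by €2,040

Lender A: monthly rate = 4.6%/12 = 0.0038333; payment = 95,000 × 0.0038333 / (1 − (1+0.0038333)^−240) = €606.16.
Total interest on Lender A = 240 × €606.16 − €95,000 = €50,478.40.
Lender B: at 9.50% the monthly rate is 0.0079167, so the payment is 95,000 × 0.0079167 / (1 − 1.0079167^−120) = €1,229.28.
Total interest on Lender B = 120 × €1,229.28 − €95,000 = €52,513.60.
Lender A is lower by €2,035.20.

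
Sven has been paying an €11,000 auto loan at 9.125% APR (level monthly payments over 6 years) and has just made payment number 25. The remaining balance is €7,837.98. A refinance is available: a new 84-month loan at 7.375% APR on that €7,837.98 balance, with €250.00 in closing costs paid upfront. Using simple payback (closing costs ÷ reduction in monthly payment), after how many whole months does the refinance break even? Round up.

4 months

Current payment = 11,000 × 9.125%/12 / (1 − (1+0.0076042)^−72) = €198.96.
Refinanced payment = 7,837.98 × 0.0061458 / (1 − (1+0.0061458)^−84) = €119.74.
Monthly savings = €198.96 − €119.74 = €79.22.
Break-even = €250.00 / €79.22 = 3.16 → 4 months.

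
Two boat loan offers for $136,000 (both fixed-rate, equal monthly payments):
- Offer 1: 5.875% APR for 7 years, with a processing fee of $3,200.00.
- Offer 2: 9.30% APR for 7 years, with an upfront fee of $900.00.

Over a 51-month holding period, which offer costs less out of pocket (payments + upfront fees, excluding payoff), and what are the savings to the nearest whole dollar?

Offer 1: monthly rate = 5.875%/12 = 0.0048958; payment = 136,000 × 0.0048958 / (1 − (1+0.0048958)^−84) = $1,978.62.
Offer 2: monthly rate = 9.3%/12 = 0.0077500; payment = 136,000 × 0.0077500 / (1 − (1+0.0077500)^−84) = $2,208.88.
Over 51 months: Offer 1 costs 51 × $1,978.62 + $3,200.00 = $104,109.62; Offer 2 costs 51 × $2,208.88 + $900.00 = $113,552.88.
Offer 1 is cheaper by $113,552.88 − $104,109.62 = $9,443.26.

Offer 1 by $9,443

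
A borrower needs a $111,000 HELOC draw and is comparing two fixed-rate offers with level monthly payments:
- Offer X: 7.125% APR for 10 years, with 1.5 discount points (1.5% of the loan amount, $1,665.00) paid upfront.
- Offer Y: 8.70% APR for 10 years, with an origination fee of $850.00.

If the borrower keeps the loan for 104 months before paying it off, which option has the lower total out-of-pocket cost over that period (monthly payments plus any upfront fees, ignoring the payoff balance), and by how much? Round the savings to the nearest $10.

Offer X: monthly rate = 7.125%/12 = 0.0059375; payment = 111,000 × 0.0059375 / (1 − (1+0.0059375)^−120) = $1,295.97.
Offer Y: at 8.70% the monthly rate is 0.0072500, so the payment is 111,000 × 0.0072500 / (1 − 1.0072500^−120) = $1,388.14.
Over 104 months: Offer X costs 104 × $1,295.97 + $1,665.00 = $136,445.88; Offer Y costs 104 × $1,388.14 + $850.00 = $145,216.56.
Offer X is cheaper by $145,216.56 − $136,445.88 = $8,770.68.

Offer X by $8,770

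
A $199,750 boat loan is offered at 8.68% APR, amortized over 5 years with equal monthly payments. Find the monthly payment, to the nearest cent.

Monthly rate = 8.68%/12 = 0.0072333; payment = 199,750 × 0.0072333 / (1 − (1+0.0072333)^−60) = $4,115.53.

$4,115.53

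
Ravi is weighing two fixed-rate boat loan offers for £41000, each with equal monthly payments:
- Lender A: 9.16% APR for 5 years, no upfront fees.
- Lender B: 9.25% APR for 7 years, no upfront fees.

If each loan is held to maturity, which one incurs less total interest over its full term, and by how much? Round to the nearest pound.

Lender A by £4,592

Lender A: monthly rate = 9.16%/12 = 0.0076333; payment = 41,000 × 0.0076333 / (1 − (1+0.0076333)^−60) = £854.28.
Total interest on Lender A = 60 × £854.28 − £41,000 = £10,256.80.
Lender B: at 9.25% the monthly rate is 0.0077083, so the payment is 41,000 × 0.0077083 / (1 − 1.0077083^−84) = £664.87.
Total interest on Lender B = 84 × £664.87 − £41,000 = £14,849.08.
Lender A is lower by £4,592.28.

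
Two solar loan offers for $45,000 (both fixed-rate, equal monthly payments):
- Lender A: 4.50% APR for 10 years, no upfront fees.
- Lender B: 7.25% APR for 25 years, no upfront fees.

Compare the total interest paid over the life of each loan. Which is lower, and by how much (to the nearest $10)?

Lender A: at 4.50% the monthly rate is 0.0037500, so the payment is 45,000 × 0.0037500 / (1 − 1.0037500^−120) = $466.37.
Total interest on Lender A = 120 × $466.37 − $45,000 = $10,964.40.
Lender B: monthly rate = 7.25%/12 = 0.0060417; payment = 45,000 × 0.0060417 / (1 − (1+0.0060417)^−300) = $325.26.
Total interest on Lender B = 300 × $325.26 − $45,000 = $52,578.00.
Lender A is lower by $41,613.60.

Lender A by $41,610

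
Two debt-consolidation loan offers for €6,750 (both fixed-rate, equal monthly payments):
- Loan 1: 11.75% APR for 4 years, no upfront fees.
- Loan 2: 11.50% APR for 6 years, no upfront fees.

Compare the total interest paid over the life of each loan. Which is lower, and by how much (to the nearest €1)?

Loan 1 by €883

Loan 1: at 11.75% the monthly rate is 0.0097917, so the payment is 6,750 × 0.0097917 / (1 − 1.0097917^−48) = €176.93.
Total interest on Loan 1 = 48 × €176.93 − €6,750 = €1,742.64.
Loan 2: at 11.50% the monthly rate is 0.0095833, so the payment is 6,750 × 0.0095833 / (1 − 1.0095833^−72) = €130.22.
Total interest on Loan 2 = 72 × €130.22 − €6,750 = €2,625.84.
Loan 1 is lower by €883.20.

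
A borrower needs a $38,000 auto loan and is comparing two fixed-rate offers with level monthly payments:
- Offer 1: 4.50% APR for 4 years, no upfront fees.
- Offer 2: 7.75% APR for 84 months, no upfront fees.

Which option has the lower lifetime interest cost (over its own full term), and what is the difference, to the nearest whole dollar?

Offer 1: at 4.50% the monthly rate is 0.0037500, so the payment is 38,000 × 0.0037500 / (1 − 1.0037500^−48) = $866.53.
Total interest on Offer 1 = 48 × $866.53 − $38,000 = $3,593.44.
Offer 2: at 7.75% the monthly rate is 0.0064583, so the payment is 38,000 × 0.0064583 / (1 − 1.0064583^−84) = $587.55.
Total interest on Offer 2 = 84 × $587.55 − $38,000 = $11,354.20.
Offer 1 is lower by $7,760.76.

Offer 1 by $7,761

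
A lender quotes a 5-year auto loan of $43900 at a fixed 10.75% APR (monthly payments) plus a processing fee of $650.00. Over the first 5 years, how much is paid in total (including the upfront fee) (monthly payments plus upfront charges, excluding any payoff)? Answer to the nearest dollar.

Monthly rate = 10.75%/12 = 0.0089583; payment = 43,900 × 0.0089583 / (1 − (1+0.0089583)^−60) = $949.03.
Total outlay = 60 × $949.03 + $650.00 = $57,591.80.

$57,592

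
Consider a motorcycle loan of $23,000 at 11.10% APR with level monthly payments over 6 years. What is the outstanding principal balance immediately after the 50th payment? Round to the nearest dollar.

$8,702

With monthly rate i = 11.1%/12 = 0.0092500, the balance after k of n payments is P · [(1+i)^n − (1+i)^k] / [(1+i)^n − 1].
(1+0.0092500)^72 = 1.94048630 and (1+0.0092500)^50 = 1.58466660, so the balance is 23,000 × (1.94048630 − 1.58466660) / (1.94048630 − 1) = $8,701.73.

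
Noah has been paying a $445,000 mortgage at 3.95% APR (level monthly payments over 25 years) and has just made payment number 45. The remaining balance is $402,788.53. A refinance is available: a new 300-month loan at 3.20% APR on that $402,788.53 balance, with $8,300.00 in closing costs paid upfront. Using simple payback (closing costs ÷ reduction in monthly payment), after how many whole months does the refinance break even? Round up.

Current payment = 445,000 × 3.95%/12 / (1 − (1+0.0032917)^−300) = $2,336.61.
Refinanced payment = 402,788.53 × 0.0026667 / (1 − (1+0.0026667)^−300) = $1,952.23.
Monthly savings = $2,336.61 − $1,952.23 = $384.38.
Break-even = $8,300.00 / $384.38 = 21.59 → 22 months.

22 months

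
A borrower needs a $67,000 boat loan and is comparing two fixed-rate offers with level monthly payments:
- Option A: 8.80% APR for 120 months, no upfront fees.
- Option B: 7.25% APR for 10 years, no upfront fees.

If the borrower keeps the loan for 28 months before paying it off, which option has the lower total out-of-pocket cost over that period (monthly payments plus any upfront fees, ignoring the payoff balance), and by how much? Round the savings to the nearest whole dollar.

Option B by $1,537

Option A: at 8.80% the monthly rate is 0.0073333, so the payment is 67,000 × 0.0073333 / (1 − 1.0073333^−120) = $841.49.
Option B: monthly rate = 7.25%/12 = 0.0060417; payment = 67,000 × 0.0060417 / (1 − (1+0.0060417)^−120) = $786.59.
Over 28 months: Option A costs 28 × $841.49 = $23,561.72; Option B costs 28 × $786.59 = $22,024.52.
Option B is cheaper by $23,561.72 − $22,024.52 = $1,537.20.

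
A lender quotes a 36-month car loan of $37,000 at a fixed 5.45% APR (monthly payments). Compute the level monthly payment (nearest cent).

$1,116.41

Monthly rate = 5.45%/12 = 0.0045417; payment = 37,000 × 0.0045417 / (1 − (1+0.0045417)^−36) = $1,116.41.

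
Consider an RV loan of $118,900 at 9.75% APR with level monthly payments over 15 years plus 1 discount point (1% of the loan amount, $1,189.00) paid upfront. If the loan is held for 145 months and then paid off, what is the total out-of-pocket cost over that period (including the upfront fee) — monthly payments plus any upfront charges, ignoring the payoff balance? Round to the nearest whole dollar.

$183,828

Monthly rate = 9.75%/12 = 0.0081250; payment = 118,900 × 0.0081250 / (1 − (1+0.0081250)^−180) = $1,259.58.
Total outlay = 145 × $1,259.58 + $1,189.00 = $183,828.10.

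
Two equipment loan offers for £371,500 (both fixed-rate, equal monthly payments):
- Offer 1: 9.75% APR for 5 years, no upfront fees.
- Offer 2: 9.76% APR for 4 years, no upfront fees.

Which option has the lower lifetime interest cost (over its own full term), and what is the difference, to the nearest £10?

Offer 2 by £20,650

Offer 1: monthly rate = 9.75%/12 = 0.0081250; payment = 371,500 × 0.0081250 / (1 − (1+0.0081250)^−60) = £7,847.66.
Total interest on Offer 1 = 60 × £7,847.66 − £371,500 = £99,359.60.
Offer 2: monthly rate = 9.76%/12 = 0.0081333; payment = 371,500 × 0.0081333 / (1 − (1+0.0081333)^−48) = £9,379.44.
Total interest on Offer 2 = 48 × £9,379.44 − £371,500 = £78,713.12.
Offer 2 is lower by £20,646.48.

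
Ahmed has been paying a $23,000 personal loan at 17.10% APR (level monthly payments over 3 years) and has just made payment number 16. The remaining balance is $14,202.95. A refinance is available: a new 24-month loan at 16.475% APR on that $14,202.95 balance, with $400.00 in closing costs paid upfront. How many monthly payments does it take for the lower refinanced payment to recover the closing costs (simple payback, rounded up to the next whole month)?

4 months

Current payment = 23,000 × 17.1%/12 / (1 − (1+0.0142500)^−36) = $821.16.
Refinanced payment = 14,202.95 × 0.0137292 / (1 − (1+0.0137292)^−24) = $698.65.
Monthly savings = $821.16 − $698.65 = $122.51.
Break-even = $400.00 / $122.51 = 3.27 → 4 months.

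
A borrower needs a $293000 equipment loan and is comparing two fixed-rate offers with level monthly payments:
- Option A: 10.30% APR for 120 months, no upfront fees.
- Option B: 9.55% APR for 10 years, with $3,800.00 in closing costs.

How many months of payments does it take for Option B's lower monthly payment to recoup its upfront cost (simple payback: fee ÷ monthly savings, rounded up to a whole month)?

32 months

Option A: at 10.30% the monthly rate is 0.0085833, so the payment is 293,000 × 0.0085833 / (1 − 1.0085833^−120) = $3,920.86.
Option B: monthly rate = 9.55%/12 = 0.0079583; payment = 293,000 × 0.0079583 / (1 − (1+0.0079583)^−120) = $3,799.37.
Monthly savings = $3,920.86 − $3,799.37 = $121.49.
Break-even = $3,800.00 / $121.49 = 31.28 → 32 months.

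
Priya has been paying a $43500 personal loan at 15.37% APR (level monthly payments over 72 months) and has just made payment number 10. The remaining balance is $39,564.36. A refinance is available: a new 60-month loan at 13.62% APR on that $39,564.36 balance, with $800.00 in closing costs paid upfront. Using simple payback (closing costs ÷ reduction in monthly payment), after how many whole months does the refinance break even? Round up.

51 months

Current payment = 43,500 × 15.37%/12 / (1 − (1+0.0128083)^−72) = $928.57.
Refinanced payment = 39,564.36 × 0.0113500 / (1 − (1+0.0113500)^−60) = $912.82.
Monthly savings = $928.57 − $912.82 = $15.75.
Break-even = $800.00 / $15.75 = 50.79 → 51 months.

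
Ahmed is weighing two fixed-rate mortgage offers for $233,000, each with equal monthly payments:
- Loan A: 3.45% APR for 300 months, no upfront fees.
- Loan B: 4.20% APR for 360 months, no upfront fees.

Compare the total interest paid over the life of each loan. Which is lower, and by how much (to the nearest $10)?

Loan A by $62,120

Loan A: at 3.45% the monthly rate is 0.0028750, so the payment is 233,000 × 0.0028750 / (1 − 1.0028750^−300) = $1,160.21.
Total interest on Loan A = 300 × $1,160.21 − $233,000 = $115,063.00.
Loan B: monthly rate = 4.2%/12 = 0.0035000; payment = 233,000 × 0.0035000 / (1 − (1+0.0035000)^−360) = $1,139.41.
Total interest on Loan B = 360 × $1,139.41 − $233,000 = $177,187.60.
Loan A is lower by $62,124.60.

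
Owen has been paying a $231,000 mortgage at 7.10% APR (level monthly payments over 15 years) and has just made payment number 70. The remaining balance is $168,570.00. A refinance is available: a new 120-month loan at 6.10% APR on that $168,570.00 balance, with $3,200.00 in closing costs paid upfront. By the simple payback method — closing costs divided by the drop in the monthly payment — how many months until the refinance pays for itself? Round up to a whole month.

16 months

Current payment = 231,000 × 7.1%/12 / (1 − (1+0.0059167)^−180) = $2,089.23.
Refinanced payment = 168,570.00 × 0.0050833 / (1 − (1+0.0050833)^−120) = $1,879.95.
Monthly savings = $2,089.23 − $1,879.95 = $209.28.
Break-even = $3,200.00 / $209.28 = 15.29 → 16 months.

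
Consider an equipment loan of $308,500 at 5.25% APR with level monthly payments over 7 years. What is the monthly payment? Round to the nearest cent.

Monthly rate = 5.25%/12 = 0.0043750; payment = 308,500 × 0.0043750 / (1 − (1+0.0043750)^−84) = $4,396.64.

$4,396.64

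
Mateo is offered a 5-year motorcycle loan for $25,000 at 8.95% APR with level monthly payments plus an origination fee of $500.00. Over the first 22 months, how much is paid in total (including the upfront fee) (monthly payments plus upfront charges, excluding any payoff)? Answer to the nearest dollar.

At 8.95% the monthly rate is 0.0074583, so the payment is 25,000 × 0.0074583 / (1 − 1.0074583^−60) = $518.35.
Total outlay = 22 × $518.35 + $500.00 = $11,903.70.

$11,904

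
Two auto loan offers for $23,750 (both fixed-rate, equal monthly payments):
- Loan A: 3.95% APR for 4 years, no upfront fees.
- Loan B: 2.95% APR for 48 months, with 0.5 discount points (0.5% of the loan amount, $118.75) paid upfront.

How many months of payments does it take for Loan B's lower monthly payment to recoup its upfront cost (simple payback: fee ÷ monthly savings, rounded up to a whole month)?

12 months

Loan A: monthly rate = 3.95%/12 = 0.0032917; payment = 23,750 × 0.0032917 / (1 − (1+0.0032917)^−48) = $535.72.
Loan B: at 2.95% the monthly rate is 0.0024583, so the payment is 23,750 × 0.0024583 / (1 − 1.0024583^−48) = $525.17.
Monthly savings = $535.72 − $525.17 = $10.55.
Break-even = $118.75 / $10.55 = 11.26 → 12 months.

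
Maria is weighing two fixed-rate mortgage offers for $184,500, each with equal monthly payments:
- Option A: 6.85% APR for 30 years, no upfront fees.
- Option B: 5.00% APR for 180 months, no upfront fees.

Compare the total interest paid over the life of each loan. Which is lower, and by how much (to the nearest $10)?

Option B by $172,600

Option A: monthly rate = 6.85%/12 = 0.0057083; payment = 184,500 × 0.0057083 / (1 − (1+0.0057083)^−360) = $1,208.95.
Total interest on Option A = 360 × $1,208.95 − $184,500 = $250,722.00.
Option B: monthly rate = 5%/12 = 0.0041667; payment = 184,500 × 0.0041667 / (1 − (1+0.0041667)^−180) = $1,459.01.
Total interest on Option B = 180 × $1,459.01 − $184,500 = $78,121.80.
Option B is lower by $172,600.20.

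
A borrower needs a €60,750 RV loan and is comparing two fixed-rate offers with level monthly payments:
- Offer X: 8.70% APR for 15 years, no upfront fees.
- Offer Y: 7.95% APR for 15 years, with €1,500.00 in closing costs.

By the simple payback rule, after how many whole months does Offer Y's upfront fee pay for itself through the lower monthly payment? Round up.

57 months

Offer X: at 8.70% the monthly rate is 0.0072500, so the payment is 60,750 × 0.0072500 / (1 − 1.0072500^−180) = €605.37.
Offer Y: monthly rate = 7.95%/12 = 0.0066250; payment = 60,750 × 0.0066250 / (1 − (1+0.0066250)^−180) = €578.81.
Monthly savings = €605.37 − €578.81 = €26.56.
Break-even = €1,500.00 / €26.56 = 56.48 → 57 months.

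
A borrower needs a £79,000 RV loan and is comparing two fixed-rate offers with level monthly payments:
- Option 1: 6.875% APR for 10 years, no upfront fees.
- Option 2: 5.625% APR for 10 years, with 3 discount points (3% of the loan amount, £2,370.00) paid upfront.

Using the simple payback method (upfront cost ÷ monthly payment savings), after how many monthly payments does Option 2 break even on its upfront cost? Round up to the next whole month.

48 months

Option 1: monthly rate = 6.875%/12 = 0.0057292; payment = 79,000 × 0.0057292 / (1 − (1+0.0057292)^−120) = £912.18.
Option 2: at 5.625% the monthly rate is 0.0046875, so the payment is 79,000 × 0.0046875 / (1 − 1.0046875^−120) = £862.26.
Monthly savings = £912.18 − £862.26 = £49.92.
Break-even = £2,370.00 / £49.92 = 47.48 → 48 months.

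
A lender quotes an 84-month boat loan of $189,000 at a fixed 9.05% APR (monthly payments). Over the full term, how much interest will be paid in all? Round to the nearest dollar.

At 9.05% the monthly rate is 0.0075417, so the payment is 189,000 × 0.0075417 / (1 − 1.0075417^−84) = $3,045.63.
Total paid = 84 × $3,045.63 = $255,832.92; interest = $255,832.92 − $189,000 = $66,832.92.

$66,833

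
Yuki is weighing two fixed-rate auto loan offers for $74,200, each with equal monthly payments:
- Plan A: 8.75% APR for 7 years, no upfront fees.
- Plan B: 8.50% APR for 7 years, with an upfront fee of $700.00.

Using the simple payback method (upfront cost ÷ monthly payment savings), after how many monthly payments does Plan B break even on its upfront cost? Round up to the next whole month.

Plan A: monthly rate = 8.75%/12 = 0.0072917; payment = 74,200 × 0.0072917 / (1 − (1+0.0072917)^−84) = $1,184.42.
Plan B: at 8.50% the monthly rate is 0.0070833, so the payment is 74,200 × 0.0070833 / (1 − 1.0070833^−84) = $1,175.07.
Monthly savings = $1,184.42 − $1,175.07 = $9.35.
Break-even = $700.00 / $9.35 = 74.87 → 75 months.

75 months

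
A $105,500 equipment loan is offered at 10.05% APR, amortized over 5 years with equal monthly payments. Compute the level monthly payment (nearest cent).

Monthly rate = 10.05%/12 = 0.0083750; payment = 105,500 × 0.0083750 / (1 − (1+0.0083750)^−60) = $2,244.16.

$2,244.16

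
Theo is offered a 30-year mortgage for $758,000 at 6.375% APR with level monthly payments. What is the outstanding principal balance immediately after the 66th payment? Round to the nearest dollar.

$702,676

With monthly rate i = 6.375%/12 = 0.0053125, the balance after k of n payments is P · [(1+i)^n − (1+i)^k] / [(1+i)^n − 1].
(1+0.0053125)^360 = 6.73580847 and (1+0.0053125)^66 = 1.41863755, so the balance is 758,000 × (6.73580847 − 1.41863755) / (6.73580847 − 1) = $702,676.11.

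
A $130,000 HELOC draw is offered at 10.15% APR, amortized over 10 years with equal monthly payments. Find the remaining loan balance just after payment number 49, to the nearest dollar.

With monthly rate i = 10.15%/12 = 0.0084583, the balance after k of n payments is P · [(1+i)^n − (1+i)^k] / [(1+i)^n − 1].
(1+0.0084583)^120 = 2.74761002 and (1+0.0084583)^49 = 1.51091487, so the balance is 130,000 × (2.74761002 − 1.51091487) / (2.74761002 − 1) = $91,994.42.

$91,994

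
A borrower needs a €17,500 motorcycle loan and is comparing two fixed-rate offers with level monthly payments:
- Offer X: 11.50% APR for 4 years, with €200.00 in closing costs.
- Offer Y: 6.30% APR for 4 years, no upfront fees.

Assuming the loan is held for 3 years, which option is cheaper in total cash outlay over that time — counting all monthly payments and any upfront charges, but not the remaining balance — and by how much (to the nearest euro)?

Offer X: monthly rate = 11.5%/12 = 0.0095833; payment = 17,500 × 0.0095833 / (1 − (1+0.0095833)^−48) = €456.56.
Offer Y: monthly rate = 6.3%/12 = 0.0052500; payment = 17,500 × 0.0052500 / (1 − (1+0.0052500)^−48) = €413.40.
Over 36 months: Offer X costs 36 × €456.56 + €200.00 = €16,636.16; Offer Y costs 36 × €413.40 = €14,882.40.
Offer Y is cheaper by €16,636.16 − €14,882.40 = €1,753.76.

Offer Y by €1,754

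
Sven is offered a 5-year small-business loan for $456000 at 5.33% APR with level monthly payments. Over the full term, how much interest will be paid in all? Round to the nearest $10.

At 5.33% the monthly rate is 0.0044417, so the payment is 456,000 × 0.0044417 / (1 − 1.0044417^−60) = $8,674.39.
Total paid = 60 × $8,674.39 = $520,463.40; interest = $520,463.40 − $456,000 = $64,463.40.

$64,460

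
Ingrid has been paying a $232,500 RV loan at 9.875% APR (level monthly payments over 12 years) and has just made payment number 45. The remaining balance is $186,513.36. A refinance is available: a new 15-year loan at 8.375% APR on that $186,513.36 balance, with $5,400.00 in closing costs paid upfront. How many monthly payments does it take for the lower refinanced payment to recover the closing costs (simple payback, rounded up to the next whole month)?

6 months

Current payment = 232,500 × 9.875%/12 / (1 − (1+0.0082292)^−144) = $2,761.79.
Refinanced payment = 186,513.36 × 0.0069792 / (1 − (1+0.0069792)^−180) = $1,823.03.
Monthly savings = $2,761.79 − $1,823.03 = $938.76.
Break-even = $5,400.00 / $938.76 = 5.75 → 6 months.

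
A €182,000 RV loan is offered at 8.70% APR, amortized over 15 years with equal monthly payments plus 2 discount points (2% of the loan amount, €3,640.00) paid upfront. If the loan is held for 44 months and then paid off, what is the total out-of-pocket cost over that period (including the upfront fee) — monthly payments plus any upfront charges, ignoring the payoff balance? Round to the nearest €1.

Monthly rate = 8.7%/12 = 0.0072500; payment = 182,000 × 0.0072500 / (1 − (1+0.0072500)^−180) = €1,813.63.
Total outlay = 44 × €1,813.63 + €3,640.00 = €83,439.72.

€83,440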